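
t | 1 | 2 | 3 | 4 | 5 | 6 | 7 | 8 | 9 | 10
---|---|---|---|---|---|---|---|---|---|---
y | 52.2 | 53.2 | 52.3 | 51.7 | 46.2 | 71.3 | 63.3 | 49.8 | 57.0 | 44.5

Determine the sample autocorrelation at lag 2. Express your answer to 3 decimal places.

-0.175

Mean ȳ = (52.2 + 53.2 + 52.3 + 51.7 + 46.2 + 71.3 + 63.3 + 49.8 + 57.0 + 44.5)/10 = 54.1500
Numerator Σ_{t=1}^{8}(y_t−ȳ)(y_{t+2}−ȳ) = -100.6650
Denominator Σ(y_t−ȳ)² = 575.3450
r_2 = -100.6650 / 575.3450 = -0.175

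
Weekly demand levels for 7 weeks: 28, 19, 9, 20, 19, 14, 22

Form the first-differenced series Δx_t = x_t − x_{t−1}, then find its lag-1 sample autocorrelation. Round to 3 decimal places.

-0.187

First differences Δx: -9, -10, 11, -1, -5, 8
Mean of differences = -1.0000
Numerator Σ(Δx_t−Δx̄)(Δx_{t+1}−Δx̄) = -72.0000
Denominator Σ(Δx_t−Δx̄)² = 386.0000
r_1(Δx) = -72.0000 / 386.0000 = -0.187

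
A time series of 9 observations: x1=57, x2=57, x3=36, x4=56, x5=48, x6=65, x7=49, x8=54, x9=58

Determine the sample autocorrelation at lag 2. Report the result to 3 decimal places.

0.149

Mean x̄ = (57 + 57 + 36 + 56 + 48 + 65 + 49 + 54 + 58)/9 = 53.3333
Σ(x_t−x̄)(x_{t+2}−x̄) = (-63.5556) + (9.7778) + (92.4444) + (31.1111) + (23.1111) + (7.7778) + (-20.2222) = 80.4444
Denominator Σ(x_t−x̄)² = 540.0000
r_2 = 80.4444 / 540.0000 = 0.149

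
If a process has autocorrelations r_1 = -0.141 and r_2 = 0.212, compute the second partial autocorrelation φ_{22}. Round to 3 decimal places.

φ_{22} = (r_2 − r_1²) / (1 − r_1²)
r_1² = (-0.141)² = 0.019881
Numerator = 0.212 − 0.0199 = 0.1921; denominator = 1 − 0.0199 = 0.9801
φ_{22} = 0.1921 / 0.9801 = 0.196

0.196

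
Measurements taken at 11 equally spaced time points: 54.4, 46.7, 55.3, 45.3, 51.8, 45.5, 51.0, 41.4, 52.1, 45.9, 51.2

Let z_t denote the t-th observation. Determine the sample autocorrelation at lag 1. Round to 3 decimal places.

Mean z̄ = (54.4 + 46.7 + 55.3 + 45.3 + 51.8 + 45.5 + 51.0 + 41.4 + 52.1 + 45.9 + 51.2)/11 = 49.1455
Numerator Σ_{t=1}^{10}(z_t−z̄)(z_{t+1}−z̄) = -131.7184
Denominator Σ(z_t−z̄)² = 193.5073
r_1 = -131.7184 / 193.5073 = -0.681

-0.681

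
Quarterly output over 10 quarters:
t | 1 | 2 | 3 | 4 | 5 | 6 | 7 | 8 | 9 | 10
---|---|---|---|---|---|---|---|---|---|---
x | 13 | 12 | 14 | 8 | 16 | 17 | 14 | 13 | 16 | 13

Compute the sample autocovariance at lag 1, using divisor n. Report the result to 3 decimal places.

Mean x̄ = (13 + 12 + 14 + 8 + 16 + 17 + 14 + 13 + 16 + 13)/10 = 13.6000
Σ_{t=1}^{9}(x_t−x̄)(x_{t+1}−x̄) = -8.9600
γ_1 = -8.9600 / 10 = -0.896

-0.896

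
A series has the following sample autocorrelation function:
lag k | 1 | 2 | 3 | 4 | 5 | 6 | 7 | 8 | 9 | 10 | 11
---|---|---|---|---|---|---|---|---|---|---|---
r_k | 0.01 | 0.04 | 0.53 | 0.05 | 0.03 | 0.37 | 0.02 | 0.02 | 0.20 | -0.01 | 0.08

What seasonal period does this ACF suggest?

3

The largest autocorrelation is r_3 = 0.53, with weaker echoes at lags 6 (0.37) and 9 (0.20); the remaining lags stay at or below 0.08.
The dominant spike at lag 3 indicates a seasonal period of 3.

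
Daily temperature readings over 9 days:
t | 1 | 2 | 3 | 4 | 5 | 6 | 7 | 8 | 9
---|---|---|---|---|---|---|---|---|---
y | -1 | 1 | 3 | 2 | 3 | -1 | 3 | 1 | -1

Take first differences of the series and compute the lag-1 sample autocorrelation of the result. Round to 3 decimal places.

First differences Δy: 2, 2, -1, 1, -4, 4, -2, -2
Mean of differences = 0.0000
Numerator Σ(Δy_t−Δȳ)(Δy_{t+1}−Δȳ) = -23.0000
Denominator Σ(Δy_t−Δȳ)² = 50.0000
r_1(Δy) = -23.0000 / 50.0000 = -0.460

-0.460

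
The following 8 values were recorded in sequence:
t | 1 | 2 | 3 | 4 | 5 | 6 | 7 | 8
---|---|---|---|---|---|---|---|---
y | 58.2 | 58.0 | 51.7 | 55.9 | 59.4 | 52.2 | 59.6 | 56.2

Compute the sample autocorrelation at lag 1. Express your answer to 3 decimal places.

Mean ȳ = (58.2 + 58.0 + 51.7 + 55.9 + 59.4 + 52.2 + 59.6 + 56.2)/8 = 56.4000
Deviations from mean: 1.8000, 1.6000, -4.7000, -0.5000, 3.0000, -4.2000, 3.2000, -0.2000
Σ(y_t−ȳ)(y_{t+1}−ȳ) = (2.8800) + (-7.5200) + (2.3500) + (-1.5000) + (-12.6000) + (-13.4400) + (-0.6400) = -30.4700
Denominator Σ(y_t−ȳ)² = 65.0600
r_1 = -30.4700 / 65.0600 = -0.468

-0.468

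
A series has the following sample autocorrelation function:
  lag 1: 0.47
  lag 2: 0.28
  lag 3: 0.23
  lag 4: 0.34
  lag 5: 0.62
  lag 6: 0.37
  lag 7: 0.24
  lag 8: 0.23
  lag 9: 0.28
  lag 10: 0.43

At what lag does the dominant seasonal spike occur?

The largest autocorrelation is r_5 = 0.62; the remaining lags stay at or below 0.47. The elevated value at lag 1 (0.47), dropping to 0.28 at lag 2, reflects decaying short-term dependence rather than seasonality.
The dominant spike at lag 5 indicates a seasonal period of 5.

5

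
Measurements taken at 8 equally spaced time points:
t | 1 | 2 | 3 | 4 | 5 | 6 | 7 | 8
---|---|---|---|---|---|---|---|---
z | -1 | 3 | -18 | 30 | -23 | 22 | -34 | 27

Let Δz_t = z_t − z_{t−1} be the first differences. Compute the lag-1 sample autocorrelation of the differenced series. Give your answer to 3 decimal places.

-0.825

First differences Δz: 4, -21, 48, -53, 45, -56, 61
Mean of differences = 4.0000
Numerator Σ(Δz_t−Δz̄)(Δz_{t+1}−Δz̄) = -11825.0000
Denominator Σ(Δz_t−Δz̄)² = 14340.0000
r_1(Δz) = -11825.0000 / 14340.0000 = -0.825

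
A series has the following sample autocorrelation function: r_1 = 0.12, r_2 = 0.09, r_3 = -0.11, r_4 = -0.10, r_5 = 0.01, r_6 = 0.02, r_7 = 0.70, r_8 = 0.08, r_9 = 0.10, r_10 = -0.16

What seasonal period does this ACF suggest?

The largest autocorrelation is r_7 = 0.70; the remaining lags stay at or below 0.12.
The dominant spike at lag 7 indicates a seasonal period of 7.

7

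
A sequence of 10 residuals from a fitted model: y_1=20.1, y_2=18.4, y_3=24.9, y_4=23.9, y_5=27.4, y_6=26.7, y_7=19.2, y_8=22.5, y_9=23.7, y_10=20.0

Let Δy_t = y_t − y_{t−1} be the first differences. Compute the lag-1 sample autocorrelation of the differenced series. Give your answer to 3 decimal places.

-0.308

First differences Δy: -1.7, 6.5, -1.0, 3.5, -0.7, -7.5, 3.3, 1.2, -3.7
Mean of differences = -0.0111
Numerator Σ(Δy_t−Δȳ)(Δy_{t+1}−Δȳ) = -43.4212
Denominator Σ(Δy_t−Δȳ)² = 141.1489
r_1(Δy) = -43.4212 / 141.1489 = -0.308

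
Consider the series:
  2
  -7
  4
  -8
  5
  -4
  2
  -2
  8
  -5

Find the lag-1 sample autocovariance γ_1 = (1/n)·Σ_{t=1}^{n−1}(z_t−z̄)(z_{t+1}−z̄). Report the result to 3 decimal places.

-20.325

Mean z̄ = (2 − 7 + 4 − 8 + 5 − 4 + 2 − 2 + 8 − 5)/10 = -0.5000
Σ_{t=1}^{9}(z_t−z̄)(z_{t+1}−z̄) = -203.2500
γ_1 = -203.2500 / 10 = -20.325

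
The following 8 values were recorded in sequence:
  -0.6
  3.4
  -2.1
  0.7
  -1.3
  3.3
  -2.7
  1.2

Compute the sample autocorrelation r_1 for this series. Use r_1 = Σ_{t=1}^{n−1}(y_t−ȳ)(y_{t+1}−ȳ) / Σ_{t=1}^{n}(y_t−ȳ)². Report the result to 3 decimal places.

-0.753

Mean ȳ = (-0.6 + 3.4 − 2.1 + 0.7 − 1.3 + 3.3 − 2.7 + 1.2)/8 = 0.2375
Deviations from mean: -0.8375, 3.1625, -2.3375, 0.4625, -1.5375, 3.0625, -2.9375, 0.9625
Numerator Σ_{t=1}^{7}(y_t−ȳ)(y_{t+1}−ȳ) = -28.3652
Denominator Σ(y_t−ȳ)² = 37.6788
r_1 = -28.3652 / 37.6788 = -0.753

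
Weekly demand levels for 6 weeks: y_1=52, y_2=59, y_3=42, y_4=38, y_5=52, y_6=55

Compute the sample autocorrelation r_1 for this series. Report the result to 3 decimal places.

0.077

Mean ȳ = (52 + 59 + 42 + 38 + 52 + 55)/6 = 49.6667
Numerator Σ_{t=1}^{5}(y_t−ȳ)(y_{t+1}−ȳ) = 24.8889
Denominator Σ(y_t−ȳ)² = 321.3333
r_1 = 24.8889 / 321.3333 = 0.077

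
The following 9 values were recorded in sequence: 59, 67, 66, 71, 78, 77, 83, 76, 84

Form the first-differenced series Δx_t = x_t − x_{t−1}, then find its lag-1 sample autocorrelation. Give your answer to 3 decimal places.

First differences Δx: 8, -1, 5, 7, -1, 6, -7, 8
Mean of differences = 3.1250
Numerator Σ(Δx_t−Δx̄)(Δx_{t+1}−Δx̄) = -126.8906
Denominator Σ(Δx_t−Δx̄)² = 210.8750
r_1(Δx) = -126.8906 / 210.8750 = -0.602

-0.602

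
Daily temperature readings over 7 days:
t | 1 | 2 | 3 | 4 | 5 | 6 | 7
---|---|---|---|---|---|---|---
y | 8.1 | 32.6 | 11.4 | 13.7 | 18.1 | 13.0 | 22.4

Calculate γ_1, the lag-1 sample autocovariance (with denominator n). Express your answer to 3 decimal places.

-33.931

Mean ȳ = (8.1 + 32.6 + 11.4 + 13.7 + 18.1 + 13.0 + 22.4)/7 = 17.0429
Deviations: -8.9429, 15.5571, -5.6429, -3.3429, 1.0571, -4.0429, 5.3571
Σ_{t=1}^{6}(y_t−ȳ)(y_{t+1}−ȳ) = -237.5147
γ_1 = -237.5147 / 7 = -33.931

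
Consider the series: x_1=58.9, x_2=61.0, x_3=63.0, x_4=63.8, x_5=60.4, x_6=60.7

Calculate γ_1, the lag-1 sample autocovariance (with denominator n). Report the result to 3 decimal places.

Mean x̄ = (58.9 + 61.0 + 63.0 + 63.8 + 60.4 + 60.7)/6 = 61.3000
Σ_{t=1}^{5}(x_t−x̄)(x_{t+1}−x̄) = 2.7500
γ_1 = 2.7500 / 6 = 0.458

0.458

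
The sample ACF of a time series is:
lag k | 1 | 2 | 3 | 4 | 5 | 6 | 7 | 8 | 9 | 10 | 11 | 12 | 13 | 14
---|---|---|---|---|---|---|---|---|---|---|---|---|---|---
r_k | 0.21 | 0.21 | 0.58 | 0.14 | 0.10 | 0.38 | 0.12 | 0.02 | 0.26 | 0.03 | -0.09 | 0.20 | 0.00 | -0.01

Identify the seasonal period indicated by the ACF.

The largest autocorrelation is r_3 = 0.58, with weaker echoes at lags 6 (0.38) and 9 (0.26); the remaining lags stay at or below 0.21.
The dominant spike at lag 3 indicates a seasonal period of 3.

3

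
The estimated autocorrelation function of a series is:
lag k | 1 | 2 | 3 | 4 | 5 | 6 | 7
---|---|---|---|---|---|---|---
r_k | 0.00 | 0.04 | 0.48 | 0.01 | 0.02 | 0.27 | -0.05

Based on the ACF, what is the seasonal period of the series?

3

The largest autocorrelation is r_3 = 0.48, with a weaker echo at lag 6 (0.27); the remaining lags stay at or below 0.04.
The dominant spike at lag 3 indicates a seasonal period of 3.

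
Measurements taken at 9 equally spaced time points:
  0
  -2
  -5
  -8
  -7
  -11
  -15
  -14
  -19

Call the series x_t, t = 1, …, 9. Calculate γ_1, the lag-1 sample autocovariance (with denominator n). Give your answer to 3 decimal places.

Mean x̄ = (0 − 2 − 5 − 8 − 7 − 11 − 15 − 14 − 19)/9 = -9.0000
Σ_{t=1}^{8}(x_t−x̄)(x_{t+1}−x̄) = 185.0000
γ_1 = 185.0000 / 9 = 20.556

20.556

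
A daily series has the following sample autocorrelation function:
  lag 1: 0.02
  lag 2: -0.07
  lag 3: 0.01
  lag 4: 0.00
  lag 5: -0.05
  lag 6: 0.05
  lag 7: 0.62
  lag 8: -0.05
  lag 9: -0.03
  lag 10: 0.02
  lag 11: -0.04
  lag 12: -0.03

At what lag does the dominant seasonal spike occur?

7

The largest autocorrelation is r_7 = 0.62; the remaining lags stay at or below 0.05.
The dominant spike at lag 7 indicates a seasonal period of 7.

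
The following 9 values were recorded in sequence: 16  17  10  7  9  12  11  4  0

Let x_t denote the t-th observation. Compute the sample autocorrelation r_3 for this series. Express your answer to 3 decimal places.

-0.186

Mean x̄ = (16 + 17 + 10 + 7 + 9 + 12 + 11 + 4 + 0)/9 = 9.5556
Numerator Σ_{t=1}^{6}(x_t−x̄)(x_{t+3}−x̄) = -43.4815
Denominator Σ(x_t−x̄)² = 234.2222
r_3 = -43.4815 / 234.2222 = -0.186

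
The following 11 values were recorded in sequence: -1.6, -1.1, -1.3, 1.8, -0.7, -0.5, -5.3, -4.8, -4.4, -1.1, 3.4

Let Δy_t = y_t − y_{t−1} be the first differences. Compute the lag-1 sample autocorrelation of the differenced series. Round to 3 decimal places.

First differences Δy: 0.5, -0.2, 3.1, -2.5, 0.2, -4.8, 0.5, 0.4, 3.3, 4.5
Mean of differences = 0.5000
Numerator Σ(Δy_t−Δȳ)(Δy_{t+1}−Δȳ) = 3.7900
Denominator Σ(Δy_t−Δȳ)² = 68.2800
r_1(Δy) = 3.7900 / 68.2800 = 0.056

0.056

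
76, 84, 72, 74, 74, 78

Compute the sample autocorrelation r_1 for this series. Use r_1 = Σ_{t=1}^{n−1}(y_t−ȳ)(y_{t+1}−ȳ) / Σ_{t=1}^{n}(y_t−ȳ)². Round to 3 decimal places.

-0.264

Mean ȳ = (76 + 84 + 72 + 74 + 74 + 78)/6 = 76.3333
Numerator Σ_{t=1}^{5}(y_t−ȳ)(y_{t+1}−ȳ) = -24.1111
Denominator Σ(y_t−ȳ)² = 91.3333
r_1 = -24.1111 / 91.3333 = -0.264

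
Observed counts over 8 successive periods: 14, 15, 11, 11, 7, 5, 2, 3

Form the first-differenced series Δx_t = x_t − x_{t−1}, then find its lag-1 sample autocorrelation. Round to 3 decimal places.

First differences Δx: 1, -4, 0, -4, -2, -3, 1
Mean of differences = -1.5714
Numerator Σ(Δx_t−Δx̄)(Δx_{t+1}−Δx̄) = -15.8980
Denominator Σ(Δx_t−Δx̄)² = 29.7143
r_1(Δx) = -15.8980 / 29.7143 = -0.535

-0.535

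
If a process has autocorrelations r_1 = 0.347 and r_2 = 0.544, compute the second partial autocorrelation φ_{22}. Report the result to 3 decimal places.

0.482

φ_{22} = (r_2 − r_1²) / (1 − r_1²)
r_1² = (0.347)² = 0.120409
Numerator = 0.544 − 0.1204 = 0.4236; denominator = 1 − 0.1204 = 0.8796
φ_{22} = 0.4236 / 0.8796 = 0.482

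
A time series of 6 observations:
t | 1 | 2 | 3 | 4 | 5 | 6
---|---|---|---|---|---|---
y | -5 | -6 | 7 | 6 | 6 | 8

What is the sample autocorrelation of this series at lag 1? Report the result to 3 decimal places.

0.355

Mean ȳ = (-5 − 6 + 7 + 6 + 6 + 8)/6 = 2.6667
Numerator Σ_{t=1}^{5}(y_t−ȳ)(y_{t+1}−ȳ) = 72.2222
Denominator Σ(y_t−ȳ)² = 203.3333
r_1 = 72.2222 / 203.3333 = 0.355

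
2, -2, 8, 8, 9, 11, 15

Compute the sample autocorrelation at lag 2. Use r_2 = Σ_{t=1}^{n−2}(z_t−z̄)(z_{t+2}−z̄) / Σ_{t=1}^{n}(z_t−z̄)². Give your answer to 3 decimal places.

0.035

Mean z̄ = (2 − 2 + 8 + 8 + 9 + 11 + 15)/7 = 7.2857
Deviations from mean: -5.2857, -9.2857, 0.7143, 0.7143, 1.7143, 3.7143, 7.7143
Numerator Σ_{t=1}^{5}(z_t−z̄)(z_{t+2}−z̄) = 6.6939
Denominator Σ(z_t−z̄)² = 191.4286
r_2 = 6.6939 / 191.4286 = 0.035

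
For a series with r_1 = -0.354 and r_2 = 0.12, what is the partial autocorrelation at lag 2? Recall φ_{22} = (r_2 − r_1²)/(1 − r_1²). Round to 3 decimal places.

-0.006

φ_{22} = (r_2 − r_1²) / (1 − r_1²)
r_1² = (-0.354)² = 0.125316
Numerator = 0.12 − 0.1253 = -0.0053; denominator = 1 − 0.1253 = 0.8747
φ_{22} = -0.0053 / 0.8747 = -0.006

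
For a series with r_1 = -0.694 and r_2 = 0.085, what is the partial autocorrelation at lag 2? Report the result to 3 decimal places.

φ_{22} = (r_2 − r_1²) / (1 − r_1²)
r_1² = (-0.694)² = 0.481636
Numerator = 0.085 − 0.4816 = -0.3966; denominator = 1 − 0.4816 = 0.5184
φ_{22} = -0.3966 / 0.5184 = -0.765

-0.765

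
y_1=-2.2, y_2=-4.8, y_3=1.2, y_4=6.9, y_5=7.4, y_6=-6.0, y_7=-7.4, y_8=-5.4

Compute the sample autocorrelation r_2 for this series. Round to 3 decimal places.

-0.343

Mean ȳ = (-2.2 − 4.8 + 1.2 + 6.9 + 7.4 − 6.0 − 7.4 − 5.4)/8 = -1.2875
Deviations from mean: -0.9125, -3.5125, 2.4875, 8.1875, 8.6875, -4.7125, -6.1125, -4.1125
Numerator Σ_{t=1}^{6}(y_t−ȳ)(y_{t+2}−ȳ) = -81.7241
Denominator Σ(y_t−ȳ)² = 238.3488
r_2 = -81.7241 / 238.3488 = -0.343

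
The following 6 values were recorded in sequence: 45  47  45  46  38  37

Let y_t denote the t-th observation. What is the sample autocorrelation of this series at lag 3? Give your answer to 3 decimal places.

-0.277

Mean ȳ = (45 + 47 + 45 + 46 + 38 + 37)/6 = 43.0000
Deviations from mean: 2.0000, 4.0000, 2.0000, 3.0000, -5.0000, -6.0000
Σ(y_t−ȳ)(y_{t+3}−ȳ) = (6.0000) + (-20.0000) + (-12.0000) = -26.0000
Denominator Σ(y_t−ȳ)² = 94.0000
r_3 = -26.0000 / 94.0000 = -0.277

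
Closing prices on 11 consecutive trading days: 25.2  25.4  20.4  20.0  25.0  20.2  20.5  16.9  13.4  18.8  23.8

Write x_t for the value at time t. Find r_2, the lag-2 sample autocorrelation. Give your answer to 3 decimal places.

-0.120

Mean x̄ = (25.2 + 25.4 + 20.4 + 20.0 + 25.0 + 20.2 + 20.5 + 16.9 + 13.4 + 18.8 + 23.8)/11 = 20.8727
Numerator Σ_{t=1}^{9}(x_t−x̄)(x_{t+2}−x̄) = -17.0815
Denominator Σ(x_t−x̄)² = 142.3218
r_2 = -17.0815 / 142.3218 = -0.120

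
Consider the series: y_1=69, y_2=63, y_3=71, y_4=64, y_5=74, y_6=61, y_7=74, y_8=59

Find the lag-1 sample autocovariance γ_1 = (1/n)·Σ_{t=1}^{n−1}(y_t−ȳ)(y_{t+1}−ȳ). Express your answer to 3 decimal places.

-24.549

Mean ȳ = (69 + 63 + 71 + 64 + 74 + 61 + 74 + 59)/8 = 66.8750
Σ_{t=1}^{7}(y_t−ȳ)(y_{t+1}−ȳ) = -196.3906
γ_1 = -196.3906 / 8 = -24.549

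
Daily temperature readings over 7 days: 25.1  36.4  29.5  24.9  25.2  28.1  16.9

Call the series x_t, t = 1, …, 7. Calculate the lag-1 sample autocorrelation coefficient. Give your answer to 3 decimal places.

-0.026

Mean x̄ = (25.1 + 36.4 + 29.5 + 24.9 + 25.2 + 28.1 + 16.9)/7 = 26.5857
Deviations from mean: -1.4857, 9.8143, 2.9143, -1.6857, -1.3857, 1.5143, -9.6857
Numerator Σ_{t=1}^{6}(x_t−x̄)(x_{t+1}−x̄) = -5.3216
Denominator Σ(x_t−x̄)² = 207.8886
r_1 = -5.3216 / 207.8886 = -0.026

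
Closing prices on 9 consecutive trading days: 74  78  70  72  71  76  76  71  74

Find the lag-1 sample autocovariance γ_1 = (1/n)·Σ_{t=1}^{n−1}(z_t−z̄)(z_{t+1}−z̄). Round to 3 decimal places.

-1.331

Mean z̄ = (74 + 78 + 70 + 72 + 71 + 76 + 76 + 71 + 74)/9 = 73.5556
Σ_{t=1}^{8}(z_t−z̄)(z_{t+1}−z̄) = -11.9753
γ_1 = -11.9753 / 9 = -1.331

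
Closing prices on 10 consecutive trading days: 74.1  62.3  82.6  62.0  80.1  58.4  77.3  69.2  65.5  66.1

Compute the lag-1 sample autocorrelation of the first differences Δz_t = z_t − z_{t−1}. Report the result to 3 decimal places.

First differences Δz: -11.8, 20.3, -20.6, 18.1, -21.7, 18.9, -8.1, -3.7, 0.6
Mean of differences = -0.8889
Numerator Σ(Δz_t−Δz̄)(Δz_{t+1}−Δz̄) = -1956.7657
Denominator Σ(Δz_t−Δz̄)² = 2203.9489
r_1(Δz) = -1956.7657 / 2203.9489 = -0.888

-0.888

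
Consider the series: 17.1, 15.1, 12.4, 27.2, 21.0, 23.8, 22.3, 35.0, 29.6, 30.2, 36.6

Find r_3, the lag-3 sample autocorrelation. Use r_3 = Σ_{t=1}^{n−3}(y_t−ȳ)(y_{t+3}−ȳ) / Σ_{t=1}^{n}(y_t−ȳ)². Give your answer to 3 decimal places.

Mean ȳ = (17.1 + 15.1 + 12.4 + 27.2 + 21.0 + 23.8 + 22.3 + 35.0 + 29.6 + 30.2 + 36.6)/11 = 24.5727
Numerator Σ_{t=1}^{8}(y_t−ȳ)(y_{t+3}−ȳ) = 89.1296
Denominator Σ(y_t−ȳ)² = 629.5018
r_3 = 89.1296 / 629.5018 = 0.142

0.142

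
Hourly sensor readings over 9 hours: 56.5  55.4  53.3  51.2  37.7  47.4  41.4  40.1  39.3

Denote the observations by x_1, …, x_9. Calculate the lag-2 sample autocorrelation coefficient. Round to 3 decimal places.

0.294

Mean x̄ = (56.5 + 55.4 + 53.3 + 51.2 + 37.7 + 47.4 + 41.4 + 40.1 + 39.3)/9 = 46.9222
Numerator Σ_{t=1}^{7}(x_t−x̄)(x_{t+2}−x̄) = 130.3368
Denominator Σ(x_t−x̄)² = 442.9956
r_2 = 130.3368 / 442.9956 = 0.294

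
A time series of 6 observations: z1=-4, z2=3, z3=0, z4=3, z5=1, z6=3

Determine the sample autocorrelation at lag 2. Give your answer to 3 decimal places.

Mean z̄ = (-4 + 3 + 0 + 3 + 1 + 3)/6 = 1.0000
Deviations from mean: -5.0000, 2.0000, -1.0000, 2.0000, 0.0000, 2.0000
Numerator Σ_{t=1}^{4}(z_t−z̄)(z_{t+2}−z̄) = 13.0000
Denominator Σ(z_t−z̄)² = 38.0000
r_2 = 13.0000 / 38.0000 = 0.342

0.342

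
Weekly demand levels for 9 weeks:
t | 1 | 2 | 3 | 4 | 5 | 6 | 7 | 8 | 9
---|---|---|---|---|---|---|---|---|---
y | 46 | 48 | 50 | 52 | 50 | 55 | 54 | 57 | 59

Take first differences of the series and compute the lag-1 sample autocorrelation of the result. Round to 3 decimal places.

First differences Δy: 2, 2, 2, -2, 5, -1, 3, 2
Mean of differences = 1.6250
Numerator Σ(Δy_t−Δȳ)(Δy_{t+1}−Δȳ) = -25.2656
Denominator Σ(Δy_t−Δȳ)² = 33.8750
r_1(Δy) = -25.2656 / 33.8750 = -0.746

-0.746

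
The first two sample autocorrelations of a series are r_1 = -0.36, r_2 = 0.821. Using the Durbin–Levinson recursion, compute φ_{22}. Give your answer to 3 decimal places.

φ_{22} = (r_2 − r_1²) / (1 − r_1²)
r_1² = (-0.36)² = 0.1296
Numerator = 0.821 − 0.1296 = 0.6914; denominator = 1 − 0.1296 = 0.8704
φ_{22} = 0.6914 / 0.8704 = 0.794

0.794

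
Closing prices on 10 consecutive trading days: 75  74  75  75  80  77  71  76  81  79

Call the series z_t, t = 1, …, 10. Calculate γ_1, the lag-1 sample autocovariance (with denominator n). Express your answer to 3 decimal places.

Mean z̄ = (75 + 74 + 75 + 75 + 80 + 77 + 71 + 76 + 81 + 79)/10 = 76.3000
Σ_{t=1}^{9}(z_t−z̄)(z_{t+1}−z̄) = 14.6100
γ_1 = 14.6100 / 10 = 1.461

1.461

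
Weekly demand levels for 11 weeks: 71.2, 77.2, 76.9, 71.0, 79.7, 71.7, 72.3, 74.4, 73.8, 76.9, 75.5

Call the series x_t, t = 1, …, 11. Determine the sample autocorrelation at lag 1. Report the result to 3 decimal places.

Mean x̄ = (71.2 + 77.2 + 76.9 + 71.0 + 79.7 + 71.7 + 72.3 + 74.4 + 73.8 + 76.9 + 75.5)/11 = 74.6000
Numerator Σ_{t=1}^{10}(x_t−x̄)(x_{t+1}−x̄) = -36.7700
Denominator Σ(x_t−x̄)² = 83.0600
r_1 = -36.7700 / 83.0600 = -0.443

-0.443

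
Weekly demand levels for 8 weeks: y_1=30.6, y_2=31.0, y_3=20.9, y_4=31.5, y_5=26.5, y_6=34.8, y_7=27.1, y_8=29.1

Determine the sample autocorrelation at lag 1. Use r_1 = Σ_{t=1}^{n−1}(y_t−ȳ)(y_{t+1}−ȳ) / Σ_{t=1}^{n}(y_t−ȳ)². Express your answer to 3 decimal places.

Mean ȳ = (30.6 + 31.0 + 20.9 + 31.5 + 26.5 + 34.8 + 27.1 + 29.1)/8 = 28.9375
Deviations from mean: 1.6625, 2.0625, -8.0375, 2.5625, -2.4375, 5.8625, -1.8375, 0.1625
Numerator Σ_{t=1}^{7}(y_t−ȳ)(y_{t+1}−ȳ) = -65.3514
Denominator Σ(y_t−ȳ)² = 121.8988
r_1 = -65.3514 / 121.8988 = -0.536

-0.536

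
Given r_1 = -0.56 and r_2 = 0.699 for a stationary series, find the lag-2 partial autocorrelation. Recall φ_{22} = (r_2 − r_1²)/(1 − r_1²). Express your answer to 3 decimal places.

0.561

φ_{22} = (r_2 − r_1²) / (1 − r_1²)
r_1² = (-0.56)² = 0.3136
Numerator = 0.699 − 0.3136 = 0.3854; denominator = 1 − 0.3136 = 0.6864
φ_{22} = 0.3854 / 0.6864 = 0.561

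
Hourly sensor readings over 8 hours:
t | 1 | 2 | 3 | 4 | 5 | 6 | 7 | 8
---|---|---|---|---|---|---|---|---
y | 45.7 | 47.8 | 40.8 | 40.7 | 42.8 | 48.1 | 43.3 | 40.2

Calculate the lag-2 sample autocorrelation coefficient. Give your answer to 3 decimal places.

Mean ȳ = (45.7 + 47.8 + 40.8 + 40.7 + 42.8 + 48.1 + 43.3 + 40.2)/8 = 43.6750
Deviations from mean: 2.0250, 4.1250, -2.8750, -2.9750, -0.8750, 4.4250, -0.3750, -3.4750
Σ(y_t−ȳ)(y_{t+2}−ȳ) = (-5.8219) + (-12.2719) + (2.5156) + (-13.1644) + (0.3281) + (-15.3769) = -43.7913
Denominator Σ(y_t−ȳ)² = 70.7950
r_2 = -43.7913 / 70.7950 = -0.619

-0.619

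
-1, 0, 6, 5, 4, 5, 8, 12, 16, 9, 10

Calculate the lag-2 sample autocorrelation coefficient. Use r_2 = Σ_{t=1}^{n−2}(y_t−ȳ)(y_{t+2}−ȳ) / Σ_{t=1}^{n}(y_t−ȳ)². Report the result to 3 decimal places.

Mean ȳ = (-1 + 0 + 6 + 5 + 4 + 5 + 8 + 12 + 16 + 9 + 10)/11 = 6.7273
Numerator Σ_{t=1}^{9}(y_t−ȳ)(y_{t+2}−ȳ) = 63.7603
Denominator Σ(y_t−ȳ)² = 250.1818
r_2 = 63.7603 / 250.1818 = 0.255

0.255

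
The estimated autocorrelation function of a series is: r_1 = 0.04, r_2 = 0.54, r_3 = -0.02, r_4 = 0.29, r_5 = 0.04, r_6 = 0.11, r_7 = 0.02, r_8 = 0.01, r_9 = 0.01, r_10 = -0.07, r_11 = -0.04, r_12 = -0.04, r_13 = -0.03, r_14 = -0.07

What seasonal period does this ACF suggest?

2

The largest autocorrelation is r_2 = 0.54, with a weaker echo at lag 4 (0.29); the remaining lags stay at or below 0.11.
The dominant spike at lag 2 indicates a seasonal period of 2.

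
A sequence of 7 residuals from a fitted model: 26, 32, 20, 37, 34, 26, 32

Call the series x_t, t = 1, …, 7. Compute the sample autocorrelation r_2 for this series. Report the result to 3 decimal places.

Mean x̄ = (26 + 32 + 20 + 37 + 34 + 26 + 32)/7 = 29.5714
Σ(x_t−x̄)(x_{t+2}−x̄) = (34.1837) + (18.0408) + (-42.3878) + (-26.5306) + (10.7551) = -5.9388
Denominator Σ(x_t−x̄)² = 203.7143
r_2 = -5.9388 / 203.7143 = -0.029

-0.029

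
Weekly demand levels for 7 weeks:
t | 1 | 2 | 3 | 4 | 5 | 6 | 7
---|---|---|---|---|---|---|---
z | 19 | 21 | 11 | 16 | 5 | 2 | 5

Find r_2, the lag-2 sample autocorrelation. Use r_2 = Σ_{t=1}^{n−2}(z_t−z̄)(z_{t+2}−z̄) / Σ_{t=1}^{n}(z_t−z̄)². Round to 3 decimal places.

0.120

Mean z̄ = (19 + 21 + 11 + 16 + 5 + 2 + 5)/7 = 11.2857
Deviations from mean: 7.7143, 9.7143, -0.2857, 4.7143, -6.2857, -9.2857, -6.2857
Σ(z_t−z̄)(z_{t+2}−z̄) = (-2.2041) + (45.7959) + (1.7959) + (-43.7755) + (39.5102) = 41.1224
Denominator Σ(z_t−z̄)² = 341.4286
r_2 = 41.1224 / 341.4286 = 0.120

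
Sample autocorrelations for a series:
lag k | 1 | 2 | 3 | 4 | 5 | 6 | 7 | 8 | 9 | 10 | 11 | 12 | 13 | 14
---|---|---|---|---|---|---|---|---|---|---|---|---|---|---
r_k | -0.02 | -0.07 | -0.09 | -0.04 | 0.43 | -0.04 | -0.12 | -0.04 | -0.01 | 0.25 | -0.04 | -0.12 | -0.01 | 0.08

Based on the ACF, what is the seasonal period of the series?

5

The largest autocorrelation is r_5 = 0.43, with a weaker echo at lag 10 (0.25); the remaining lags stay at or below 0.08.
The dominant spike at lag 5 indicates a seasonal period of 5.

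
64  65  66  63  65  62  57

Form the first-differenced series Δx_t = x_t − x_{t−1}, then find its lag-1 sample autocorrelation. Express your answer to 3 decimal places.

First differences Δx: 1, 1, -3, 2, -3, -5
Mean of differences = -1.1667
Numerator Σ(Δx_t−Δx̄)(Δx_{t+1}−Δx̄) = -3.8611
Denominator Σ(Δx_t−Δx̄)² = 40.8333
r_1(Δx) = -3.8611 / 40.8333 = -0.095

-0.095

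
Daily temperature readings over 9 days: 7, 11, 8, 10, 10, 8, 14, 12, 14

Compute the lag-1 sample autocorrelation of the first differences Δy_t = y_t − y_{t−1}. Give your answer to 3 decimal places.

First differences Δy: 4, -3, 2, 0, -2, 6, -2, 2
Mean of differences = 0.8750
Numerator Σ(Δy_t−Δȳ)(Δy_{t+1}−Δȳ) = -47.6406
Denominator Σ(Δy_t−Δȳ)² = 70.8750
r_1(Δy) = -47.6406 / 70.8750 = -0.672

-0.672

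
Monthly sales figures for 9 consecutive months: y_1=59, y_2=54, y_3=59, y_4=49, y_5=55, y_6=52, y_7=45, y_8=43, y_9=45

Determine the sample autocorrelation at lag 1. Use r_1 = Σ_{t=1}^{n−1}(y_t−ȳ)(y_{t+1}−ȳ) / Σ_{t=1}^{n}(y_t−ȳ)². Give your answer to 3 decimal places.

0.402

Mean ȳ = (59 + 54 + 59 + 49 + 55 + 52 + 45 + 43 + 45)/9 = 51.2222
Numerator Σ_{t=1}^{8}(y_t−ȳ)(y_{t+1}−ȳ) = 117.9506
Denominator Σ(y_t−ȳ)² = 293.5556
r_1 = 117.9506 / 293.5556 = 0.402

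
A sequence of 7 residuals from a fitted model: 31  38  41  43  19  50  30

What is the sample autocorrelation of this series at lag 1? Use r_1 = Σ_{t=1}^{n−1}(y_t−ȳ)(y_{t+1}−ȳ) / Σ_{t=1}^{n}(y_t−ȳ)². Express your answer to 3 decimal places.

-0.651

Mean ȳ = (31 + 38 + 41 + 43 + 19 + 50 + 30)/7 = 36.0000
Deviations from mean: -5.0000, 2.0000, 5.0000, 7.0000, -17.0000, 14.0000, -6.0000
Numerator Σ_{t=1}^{6}(y_t−ȳ)(y_{t+1}−ȳ) = -406.0000
Denominator Σ(y_t−ȳ)² = 624.0000
r_1 = -406.0000 / 624.0000 = -0.651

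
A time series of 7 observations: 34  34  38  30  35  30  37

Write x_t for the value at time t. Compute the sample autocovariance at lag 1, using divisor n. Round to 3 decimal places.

Mean x̄ = (34 + 34 + 38 + 30 + 35 + 30 + 37)/7 = 34.0000
Deviations: 0.0000, 0.0000, 4.0000, -4.0000, 1.0000, -4.0000, 3.0000
Σ_{t=1}^{6}(x_t−x̄)(x_{t+1}−x̄) = -36.0000
γ_1 = -36.0000 / 7 = -5.143

-5.143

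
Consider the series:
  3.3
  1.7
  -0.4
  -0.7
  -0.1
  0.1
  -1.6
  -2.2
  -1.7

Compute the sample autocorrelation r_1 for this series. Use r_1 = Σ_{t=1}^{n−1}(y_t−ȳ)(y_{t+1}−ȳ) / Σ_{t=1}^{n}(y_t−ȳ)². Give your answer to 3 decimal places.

Mean ȳ = (3.3 + 1.7 − 0.4 − 0.7 − 0.1 + 0.1 − 1.6 − 2.2 − 1.7)/9 = -0.1778
Numerator Σ_{t=1}^{8}(y_t−ȳ)(y_{t+1}−ȳ) = 11.7695
Denominator Σ(y_t−ȳ)² = 24.4556
r_1 = 11.7695 / 24.4556 = 0.481

0.481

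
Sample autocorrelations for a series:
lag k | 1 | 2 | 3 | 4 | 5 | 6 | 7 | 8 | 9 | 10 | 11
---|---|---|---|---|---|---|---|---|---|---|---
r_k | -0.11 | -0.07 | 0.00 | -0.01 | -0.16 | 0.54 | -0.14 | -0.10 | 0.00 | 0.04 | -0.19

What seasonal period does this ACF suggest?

6

The largest autocorrelation is r_6 = 0.54; the remaining lags stay at or below 0.04.
The dominant spike at lag 6 indicates a seasonal period of 6.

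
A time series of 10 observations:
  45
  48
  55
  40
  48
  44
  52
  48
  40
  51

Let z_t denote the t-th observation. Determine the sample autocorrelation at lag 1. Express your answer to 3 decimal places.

-0.479

Mean z̄ = (45 + 48 + 55 + 40 + 48 + 44 + 52 + 48 + 40 + 51)/10 = 47.1000
Numerator Σ_{t=1}^{9}(z_t−z̄)(z_{t+1}−z̄) = -104.9100
Denominator Σ(z_t−z̄)² = 218.9000
r_1 = -104.9100 / 218.9000 = -0.479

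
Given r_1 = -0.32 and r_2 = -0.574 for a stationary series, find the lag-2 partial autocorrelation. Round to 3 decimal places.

φ_{22} = (r_2 − r_1²) / (1 − r_1²)
r_1² = (-0.32)² = 0.1024
Numerator = -0.574 − 0.1024 = -0.6764; denominator = 1 − 0.1024 = 0.8976
φ_{22} = -0.6764 / 0.8976 = -0.754

-0.754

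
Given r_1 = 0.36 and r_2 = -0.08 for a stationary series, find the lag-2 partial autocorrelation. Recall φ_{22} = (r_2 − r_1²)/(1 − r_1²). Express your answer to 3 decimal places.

φ_{22} = (r_2 − r_1²) / (1 − r_1²)
r_1² = (0.36)² = 0.1296
Numerator = -0.08 − 0.1296 = -0.2096; denominator = 1 − 0.1296 = 0.8704
φ_{22} = -0.2096 / 0.8704 = -0.241

-0.241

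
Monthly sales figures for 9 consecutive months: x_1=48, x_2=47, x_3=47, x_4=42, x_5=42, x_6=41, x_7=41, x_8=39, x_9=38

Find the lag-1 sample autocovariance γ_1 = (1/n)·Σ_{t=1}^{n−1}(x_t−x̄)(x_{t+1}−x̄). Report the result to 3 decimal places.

Mean x̄ = (48 + 47 + 47 + 42 + 42 + 41 + 41 + 39 + 38)/9 = 42.7778
Σ_{t=1}^{8}(x_t−x̄)(x_{t+1}−x̄) = 66.5062
γ_1 = 66.5062 / 9 = 7.390

7.390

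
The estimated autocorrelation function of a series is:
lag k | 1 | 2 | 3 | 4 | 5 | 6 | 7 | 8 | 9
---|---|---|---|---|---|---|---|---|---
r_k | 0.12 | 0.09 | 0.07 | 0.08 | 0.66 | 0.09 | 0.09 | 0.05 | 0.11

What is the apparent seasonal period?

The largest autocorrelation is r_5 = 0.66; the remaining lags stay at or below 0.12.
The dominant spike at lag 5 indicates a seasonal period of 5.

5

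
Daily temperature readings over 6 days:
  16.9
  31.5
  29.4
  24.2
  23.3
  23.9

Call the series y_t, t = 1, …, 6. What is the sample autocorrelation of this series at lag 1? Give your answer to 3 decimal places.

Mean ȳ = (16.9 + 31.5 + 29.4 + 24.2 + 23.3 + 23.9)/6 = 24.8667
Deviations from mean: -7.9667, 6.6333, 4.5333, -0.6667, -1.5667, -0.9667
Numerator Σ_{t=1}^{5}(y_t−ȳ)(y_{t+1}−ȳ) = -23.2378
Denominator Σ(y_t−ȳ)² = 131.8533
r_1 = -23.2378 / 131.8533 = -0.176

-0.176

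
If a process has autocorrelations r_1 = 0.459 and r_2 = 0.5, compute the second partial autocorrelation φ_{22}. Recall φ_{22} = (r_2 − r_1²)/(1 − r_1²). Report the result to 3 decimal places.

φ_{22} = (r_2 − r_1²) / (1 − r_1²)
r_1² = (0.459)² = 0.210681
Numerator = 0.5 − 0.2107 = 0.2893; denominator = 1 − 0.2107 = 0.7893
φ_{22} = 0.2893 / 0.7893 = 0.367

0.367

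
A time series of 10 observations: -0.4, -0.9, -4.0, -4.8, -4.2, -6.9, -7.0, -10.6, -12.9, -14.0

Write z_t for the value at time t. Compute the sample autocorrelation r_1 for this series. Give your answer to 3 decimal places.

0.668

Mean z̄ = (-0.4 − 0.9 − 4.0 − 4.8 − 4.2 − 6.9 − 7.0 − 10.6 − 12.9 − 14.0)/10 = -6.5700
Numerator Σ_{t=1}^{9}(z_t−z̄)(z_{t+1}−z̄) = 131.9341
Denominator Σ(z_t−z̄)² = 197.3810
r_1 = 131.9341 / 197.3810 = 0.668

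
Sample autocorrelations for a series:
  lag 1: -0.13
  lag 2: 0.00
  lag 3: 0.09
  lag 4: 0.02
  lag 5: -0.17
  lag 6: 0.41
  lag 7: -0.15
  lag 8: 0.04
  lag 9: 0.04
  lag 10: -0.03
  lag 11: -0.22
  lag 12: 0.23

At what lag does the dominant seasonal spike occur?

6

The largest autocorrelation is r_6 = 0.41, with a weaker echo at lag 12 (0.23); the remaining lags stay at or below 0.09.
The dominant spike at lag 6 indicates a seasonal period of 6.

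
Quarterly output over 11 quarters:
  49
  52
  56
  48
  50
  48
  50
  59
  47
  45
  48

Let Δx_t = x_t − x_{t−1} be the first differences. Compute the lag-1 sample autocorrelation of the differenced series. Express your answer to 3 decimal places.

First differences Δx: 3, 4, -8, 2, -2, 2, 9, -12, -2, 3
Mean of differences = -0.1000
Numerator Σ(Δx_t−Δx̄)(Δx_{t+1}−Δx̄) = -116.7100
Denominator Σ(Δx_t−Δx̄)² = 338.9000
r_1(Δx) = -116.7100 / 338.9000 = -0.344

-0.344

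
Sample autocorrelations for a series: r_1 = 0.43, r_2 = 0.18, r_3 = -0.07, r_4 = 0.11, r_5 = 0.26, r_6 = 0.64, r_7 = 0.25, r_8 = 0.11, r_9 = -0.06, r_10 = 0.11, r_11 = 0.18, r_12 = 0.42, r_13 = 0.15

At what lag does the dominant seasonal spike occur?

6

The largest autocorrelation is r_6 = 0.64; the remaining lags stay at or below 0.43. The elevated value at lag 1 (0.43), dropping to 0.18 at lag 2, reflects decaying short-term dependence rather than seasonality.
The dominant spike at lag 6 indicates a seasonal period of 6.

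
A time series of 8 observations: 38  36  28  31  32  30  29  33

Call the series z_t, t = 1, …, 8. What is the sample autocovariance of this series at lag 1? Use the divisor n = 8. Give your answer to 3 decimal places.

Mean z̄ = (38 + 36 + 28 + 31 + 32 + 30 + 29 + 33)/8 = 32.1250
Σ_{t=1}^{7}(z_t−z̄)(z_{t+1}−z̄) = 15.7344
γ_1 = 15.7344 / 8 = 1.967

1.967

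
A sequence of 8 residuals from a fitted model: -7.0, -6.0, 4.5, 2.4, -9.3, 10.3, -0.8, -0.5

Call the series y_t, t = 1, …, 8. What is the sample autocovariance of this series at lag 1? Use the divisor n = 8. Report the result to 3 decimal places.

-12.489

Mean ȳ = (-7.0 − 6.0 + 4.5 + 2.4 − 9.3 + 10.3 − 0.8 − 0.5)/8 = -0.8000
Σ_{t=1}^{7}(y_t−ȳ)(y_{t+1}−ȳ) = -99.9100
γ_1 = -99.9100 / 8 = -12.489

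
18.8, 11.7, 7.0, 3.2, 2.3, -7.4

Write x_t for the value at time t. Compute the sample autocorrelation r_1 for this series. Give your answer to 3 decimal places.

0.341

Mean x̄ = (18.8 + 11.7 + 7.0 + 3.2 + 2.3 − 7.4)/6 = 5.9333
Deviations from mean: 12.8667, 5.7667, 1.0667, -2.7333, -3.6333, -13.3333
Σ(x_t−x̄)(x_{t+1}−x̄) = (74.1978) + (6.1511) + (-2.9156) + (9.9311) + (48.4444) = 135.8089
Denominator Σ(x_t−x̄)² = 398.3933
r_1 = 135.8089 / 398.3933 = 0.341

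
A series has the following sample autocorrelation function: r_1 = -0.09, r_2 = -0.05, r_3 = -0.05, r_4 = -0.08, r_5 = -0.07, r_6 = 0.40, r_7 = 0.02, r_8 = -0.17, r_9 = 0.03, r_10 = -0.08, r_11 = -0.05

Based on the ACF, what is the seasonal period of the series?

The largest autocorrelation is r_6 = 0.40; the remaining lags stay at or below 0.03.
The dominant spike at lag 6 indicates a seasonal period of 6.

6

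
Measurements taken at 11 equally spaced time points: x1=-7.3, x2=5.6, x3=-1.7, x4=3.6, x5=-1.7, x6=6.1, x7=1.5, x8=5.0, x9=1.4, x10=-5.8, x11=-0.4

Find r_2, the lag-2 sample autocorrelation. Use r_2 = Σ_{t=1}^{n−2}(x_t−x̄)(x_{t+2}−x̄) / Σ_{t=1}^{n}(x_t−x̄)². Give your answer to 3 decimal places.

0.246

Mean x̄ = (-7.3 + 5.6 − 1.7 + 3.6 − 1.7 + 6.1 + 1.5 + 5.0 + 1.4 − 5.8 − 0.4)/11 = 0.5727
Numerator Σ_{t=1}^{9}(x_t−x̄)(x_{t+2}−x̄) = 49.1212
Denominator Σ(x_t−x̄)² = 200.0018
r_2 = 49.1212 / 200.0018 = 0.246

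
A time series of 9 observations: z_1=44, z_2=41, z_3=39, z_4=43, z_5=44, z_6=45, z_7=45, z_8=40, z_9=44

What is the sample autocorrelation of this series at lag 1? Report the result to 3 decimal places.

0.052

Mean z̄ = (44 + 41 + 39 + 43 + 44 + 45 + 45 + 40 + 44)/9 = 42.7778
Numerator Σ_{t=1}^{8}(z_t−z̄)(z_{t+1}−z̄) = 2.0617
Denominator Σ(z_t−z̄)² = 39.5556
r_1 = 2.0617 / 39.5556 = 0.052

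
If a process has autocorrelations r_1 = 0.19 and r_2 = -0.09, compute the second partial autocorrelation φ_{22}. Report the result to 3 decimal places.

-0.131

φ_{22} = (r_2 − r_1²) / (1 − r_1²)
r_1² = (0.19)² = 0.0361
Numerator = -0.09 − 0.0361 = -0.1261; denominator = 1 − 0.0361 = 0.9639
φ_{22} = -0.1261 / 0.9639 = -0.131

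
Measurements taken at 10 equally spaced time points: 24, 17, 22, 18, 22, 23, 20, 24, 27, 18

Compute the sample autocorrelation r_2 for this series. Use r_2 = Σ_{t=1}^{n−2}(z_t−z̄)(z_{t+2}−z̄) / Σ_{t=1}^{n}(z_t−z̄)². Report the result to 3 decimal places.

Mean z̄ = (24 + 17 + 22 + 18 + 22 + 23 + 20 + 24 + 27 + 18)/10 = 21.5000
Numerator Σ_{t=1}^{8}(z_t−z̄)(z_{t+2}−z̄) = -2.0000
Denominator Σ(z_t−z̄)² = 92.5000
r_2 = -2.0000 / 92.5000 = -0.022

-0.022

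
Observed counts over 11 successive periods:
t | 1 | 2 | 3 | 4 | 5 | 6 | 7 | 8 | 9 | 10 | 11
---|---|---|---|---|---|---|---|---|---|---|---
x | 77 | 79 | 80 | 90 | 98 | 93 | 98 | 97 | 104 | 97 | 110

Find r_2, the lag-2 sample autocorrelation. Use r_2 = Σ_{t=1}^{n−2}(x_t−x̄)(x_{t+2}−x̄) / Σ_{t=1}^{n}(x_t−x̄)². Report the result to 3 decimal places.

Mean x̄ = (77 + 79 + 80 + 90 + 98 + 93 + 98 + 97 + 104 + 97 + 110)/11 = 93.0000
Numerator Σ_{t=1}^{9}(x_t−x̄)(x_{t+2}−x̄) = 468.0000
Denominator Σ(x_t−x̄)² = 1122.0000
r_2 = 468.0000 / 1122.0000 = 0.417

0.417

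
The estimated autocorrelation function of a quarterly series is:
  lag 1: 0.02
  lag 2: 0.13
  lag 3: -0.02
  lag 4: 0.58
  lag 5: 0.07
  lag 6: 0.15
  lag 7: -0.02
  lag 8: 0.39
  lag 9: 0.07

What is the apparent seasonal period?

The largest autocorrelation is r_4 = 0.58, with a weaker echo at lag 8 (0.39); the remaining lags stay at or below 0.15.
The dominant spike at lag 4 indicates a seasonal period of 4.

4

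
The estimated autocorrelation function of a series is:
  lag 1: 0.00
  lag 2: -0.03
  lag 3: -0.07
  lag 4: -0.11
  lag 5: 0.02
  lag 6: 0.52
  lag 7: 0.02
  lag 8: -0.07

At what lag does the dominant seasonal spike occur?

The largest autocorrelation is r_6 = 0.52; the remaining lags stay at or below 0.02.
The dominant spike at lag 6 indicates a seasonal period of 6.

6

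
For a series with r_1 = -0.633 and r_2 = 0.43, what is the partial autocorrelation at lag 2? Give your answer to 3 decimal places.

φ_{22} = (r_2 − r_1²) / (1 − r_1²)
r_1² = (-0.633)² = 0.400689
Numerator = 0.43 − 0.4007 = 0.0293; denominator = 1 − 0.4007 = 0.5993
φ_{22} = 0.0293 / 0.5993 = 0.049

0.049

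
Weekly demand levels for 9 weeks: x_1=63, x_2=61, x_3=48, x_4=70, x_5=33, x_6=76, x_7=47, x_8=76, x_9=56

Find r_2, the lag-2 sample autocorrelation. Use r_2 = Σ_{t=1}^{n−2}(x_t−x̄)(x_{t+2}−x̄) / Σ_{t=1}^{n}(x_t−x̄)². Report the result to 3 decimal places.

0.651

Mean x̄ = (63 + 61 + 48 + 70 + 33 + 76 + 47 + 76 + 56)/9 = 58.8889
Σ(x_t−x̄)(x_{t+2}−x̄) = (-44.7654) + (23.4568) + (281.9012) + (190.1235) + (307.7901) + (292.7901) + (34.3457) = 1085.6420
Denominator Σ(x_t−x̄)² = 1668.8889
r_2 = 1085.6420 / 1668.8889 = 0.651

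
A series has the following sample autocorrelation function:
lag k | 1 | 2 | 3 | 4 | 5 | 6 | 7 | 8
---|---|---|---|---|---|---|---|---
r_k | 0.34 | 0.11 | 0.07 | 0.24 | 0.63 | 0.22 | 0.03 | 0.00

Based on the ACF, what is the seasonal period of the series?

The largest autocorrelation is r_5 = 0.63; the remaining lags stay at or below 0.34. The elevated value at lag 1 (0.34), dropping to 0.11 at lag 2, reflects decaying short-term dependence rather than seasonality.
The dominant spike at lag 5 indicates a seasonal period of 5.

5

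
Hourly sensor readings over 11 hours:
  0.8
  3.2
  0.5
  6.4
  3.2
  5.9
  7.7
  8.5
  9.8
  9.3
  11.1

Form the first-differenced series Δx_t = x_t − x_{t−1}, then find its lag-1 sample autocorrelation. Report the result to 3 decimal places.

First differences Δx: 2.4, -2.7, 5.9, -3.2, 2.7, 1.8, 0.8, 1.3, -0.5, 1.8
Mean of differences = 1.0300
Numerator Σ(Δx_t−Δx̄)(Δx_{t+1}−Δx̄) = -51.4839
Denominator Σ(Δx_t−Δx̄)² = 63.8410
r_1(Δx) = -51.4839 / 63.8410 = -0.806

-0.806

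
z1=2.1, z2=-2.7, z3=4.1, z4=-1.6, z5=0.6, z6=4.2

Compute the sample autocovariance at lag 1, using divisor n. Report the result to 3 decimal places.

Mean z̄ = (2.1 − 2.7 + 4.1 − 1.6 + 0.6 + 4.2)/6 = 1.1167
Σ_{t=1}^{5}(z_t−z̄)(z_{t+1}−z̄) = -23.4336
γ_1 = -23.4336 / 6 = -3.906

-3.906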